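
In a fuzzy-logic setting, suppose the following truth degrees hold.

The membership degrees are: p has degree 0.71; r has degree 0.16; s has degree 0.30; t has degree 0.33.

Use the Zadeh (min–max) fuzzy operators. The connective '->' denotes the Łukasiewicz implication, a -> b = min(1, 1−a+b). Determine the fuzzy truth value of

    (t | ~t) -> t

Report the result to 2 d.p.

0.66

~t = 1 − 0.33 = 0.67
t | ~t = max(a, b) on (0.33, 0.67) = 0.67
(t | ~t) -> t  [Łukasiewicz: min(1, 1−a+b)] with a=0.67, b=0.33 → 0.66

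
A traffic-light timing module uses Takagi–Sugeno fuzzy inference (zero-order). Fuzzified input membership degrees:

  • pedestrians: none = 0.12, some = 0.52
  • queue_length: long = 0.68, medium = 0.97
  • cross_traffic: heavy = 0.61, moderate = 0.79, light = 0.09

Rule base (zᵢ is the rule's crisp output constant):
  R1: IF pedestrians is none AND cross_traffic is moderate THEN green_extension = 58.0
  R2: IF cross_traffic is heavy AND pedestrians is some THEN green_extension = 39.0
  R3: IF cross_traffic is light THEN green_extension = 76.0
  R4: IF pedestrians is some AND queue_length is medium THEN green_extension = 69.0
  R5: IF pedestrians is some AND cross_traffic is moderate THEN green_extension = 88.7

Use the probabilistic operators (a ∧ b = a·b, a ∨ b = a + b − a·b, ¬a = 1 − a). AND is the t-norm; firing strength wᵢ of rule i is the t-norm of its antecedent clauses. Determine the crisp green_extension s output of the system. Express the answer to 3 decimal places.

67.704

R1 (z=58.0): none=0.12, moderate=0.79; AND[a·b] → w = 0.0948
R2 (z=39.0): heavy=0.61, some=0.52; AND[a·b] → w = 0.3172
R3 (z=76.0): light=0.09 → w = 0.0900
R4 (z=69.0): some=0.52, medium=0.97; AND[a·b] → w = 0.5044
R5 (z=88.7): some=0.52, moderate=0.79; AND[a·b] → w = 0.4108
Weighted average = (0.0948·58.0 + 0.3172·39.0 + 0.0900·76.0 + 0.5044·69.0 + 0.4108·88.7) / (0.0948 + 0.3172 + 0.0900 + 0.5044 + 0.4108)
  = 95.9508 / 1.4172 = 67.704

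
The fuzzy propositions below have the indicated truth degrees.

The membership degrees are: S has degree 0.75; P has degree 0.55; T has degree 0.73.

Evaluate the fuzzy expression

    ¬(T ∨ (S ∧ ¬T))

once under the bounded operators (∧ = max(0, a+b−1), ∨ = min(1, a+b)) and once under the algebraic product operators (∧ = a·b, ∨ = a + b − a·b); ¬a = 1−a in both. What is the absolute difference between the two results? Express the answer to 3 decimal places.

0.035

Under bounded:
  ¬T = 1 − 0.73 = 0.27
  S ∧ ¬T = max(0, a+b−1) on (0.75, 0.27) = 0.02
  T ∨ (S ∧ ¬T) = min(1, a+b) on (0.73, 0.02) = 0.75
  ¬(T ∨ (S ∧ ¬T)) = 1 − 0.75 = 0.25
  → value = 0.2500
Under algebraic product:
  ¬T = 1 − 0.7300 = 0.2700
  S ∧ ¬T = a·b on (0.7500, 0.2700) = 0.2025
  T ∨ (S ∧ ¬T) = a + b − a·b on (0.7300, 0.2025) = 0.7847
  ¬(T ∨ (S ∧ ¬T)) = 1 − 0.7847 = 0.2153
  → value = 0.2153
|0.2500 − 0.2153| = 0.035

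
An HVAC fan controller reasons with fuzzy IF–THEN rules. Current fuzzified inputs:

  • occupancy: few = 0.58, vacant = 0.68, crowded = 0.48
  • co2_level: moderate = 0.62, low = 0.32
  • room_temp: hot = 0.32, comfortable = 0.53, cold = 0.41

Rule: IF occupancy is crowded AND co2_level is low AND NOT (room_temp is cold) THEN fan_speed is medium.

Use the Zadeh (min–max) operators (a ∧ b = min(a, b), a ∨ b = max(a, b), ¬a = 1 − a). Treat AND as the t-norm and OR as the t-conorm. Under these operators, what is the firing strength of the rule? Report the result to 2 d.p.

0.32

firing strength: crowded=0.48, low=0.32, ¬cold=1−0.41=0.59; AND[min(a, b)] → w = 0.32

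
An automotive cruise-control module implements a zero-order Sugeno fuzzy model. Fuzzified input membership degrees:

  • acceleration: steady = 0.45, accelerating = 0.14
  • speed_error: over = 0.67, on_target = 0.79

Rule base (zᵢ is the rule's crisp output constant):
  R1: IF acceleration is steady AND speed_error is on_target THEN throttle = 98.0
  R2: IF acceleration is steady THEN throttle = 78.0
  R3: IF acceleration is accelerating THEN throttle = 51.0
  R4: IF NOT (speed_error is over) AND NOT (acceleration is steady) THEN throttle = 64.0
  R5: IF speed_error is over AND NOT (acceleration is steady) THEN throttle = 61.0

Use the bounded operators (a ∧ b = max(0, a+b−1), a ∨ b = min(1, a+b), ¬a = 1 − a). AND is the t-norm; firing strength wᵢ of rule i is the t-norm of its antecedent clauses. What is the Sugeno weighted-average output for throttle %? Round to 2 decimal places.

75.41

R1 (z=98.0): steady=0.45, on_target=0.79; AND[max(0, a+b−1)] → w = 0.24
R2 (z=78.0): steady=0.45 → w = 0.45
R3 (z=51.0): accelerating=0.14 → w = 0.14
R4 (z=64.0): ¬over=1−0.67=0.33, ¬steady=1−0.45=0.55; AND[max(0, a+b−1)] → w = 0.00
R5 (z=61.0): over=0.67, ¬steady=1−0.45=0.55; AND[max(0, a+b−1)] → w = 0.22
Weighted average = (0.24·98.0 + 0.45·78.0 + 0.14·51.0 + 0.00·64.0 + 0.22·61.0) / (0.24 + 0.45 + 0.14 + 0.00 + 0.22)
  = 79.1800 / 1.0500 = 75.41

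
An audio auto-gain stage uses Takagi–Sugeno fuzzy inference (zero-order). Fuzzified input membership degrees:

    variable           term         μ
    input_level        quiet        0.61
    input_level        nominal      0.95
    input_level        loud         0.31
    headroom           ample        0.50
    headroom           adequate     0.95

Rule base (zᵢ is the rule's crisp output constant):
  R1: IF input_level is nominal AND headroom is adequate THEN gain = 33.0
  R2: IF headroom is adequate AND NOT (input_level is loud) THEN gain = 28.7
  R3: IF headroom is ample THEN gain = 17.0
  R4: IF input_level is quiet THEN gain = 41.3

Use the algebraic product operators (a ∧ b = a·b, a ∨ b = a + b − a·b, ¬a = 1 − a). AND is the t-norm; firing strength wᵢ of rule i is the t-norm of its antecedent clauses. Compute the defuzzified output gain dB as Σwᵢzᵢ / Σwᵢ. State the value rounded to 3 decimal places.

R1 (z=33.0): nominal=0.95, adequate=0.95; AND[a·b] → w = 0.9025
R2 (z=28.7): adequate=0.95, ¬loud=1−0.31=0.69; AND[a·b] → w = 0.6555
R3 (z=17.0): ample=0.50 → w = 0.5000
R4 (z=41.3): quiet=0.61 → w = 0.6100
Weighted average = (0.9025·33.0 + 0.6555·28.7 + 0.5000·17.0 + 0.6100·41.3) / (0.9025 + 0.6555 + 0.5000 + 0.6100)
  = 82.2883 / 2.6680 = 30.843

30.843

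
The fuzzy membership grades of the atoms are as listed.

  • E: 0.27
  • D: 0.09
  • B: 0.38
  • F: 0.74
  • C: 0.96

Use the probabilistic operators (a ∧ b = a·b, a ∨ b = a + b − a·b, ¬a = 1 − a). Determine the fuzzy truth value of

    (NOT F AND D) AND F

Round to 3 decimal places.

0.017

NOT F = 1 − 0.7400 = 0.2600
NOT F AND D = a·b on (0.2600, 0.0900) = 0.0234
(NOT F AND D) AND F = a·b on (0.0234, 0.7400) = 0.0173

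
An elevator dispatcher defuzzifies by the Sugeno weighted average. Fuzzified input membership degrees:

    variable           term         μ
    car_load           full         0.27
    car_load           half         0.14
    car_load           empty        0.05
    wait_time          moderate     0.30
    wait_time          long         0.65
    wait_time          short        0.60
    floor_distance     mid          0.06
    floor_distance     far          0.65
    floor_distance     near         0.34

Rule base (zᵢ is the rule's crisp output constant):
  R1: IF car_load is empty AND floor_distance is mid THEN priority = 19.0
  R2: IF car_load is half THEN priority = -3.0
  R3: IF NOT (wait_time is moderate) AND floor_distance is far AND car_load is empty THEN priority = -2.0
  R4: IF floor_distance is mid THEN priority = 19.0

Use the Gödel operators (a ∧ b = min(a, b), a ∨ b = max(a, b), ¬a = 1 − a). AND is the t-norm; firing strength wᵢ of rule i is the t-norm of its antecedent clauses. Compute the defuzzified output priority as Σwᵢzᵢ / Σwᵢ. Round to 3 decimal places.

5.233

R1 (z=19.0): empty=0.05, mid=0.06; AND[min(a, b)] → w = 0.05
R2 (z=-3.0): half=0.14 → w = 0.14
R3 (z=-2.0): ¬moderate=1−0.30=0.70, far=0.65, empty=0.05; AND[min(a, b)] → w = 0.05
R4 (z=19.0): mid=0.06 → w = 0.06
Weighted average = (0.05·19.0 + 0.14·-3.0 + 0.05·-2.0 + 0.06·19.0) / (0.05 + 0.14 + 0.05 + 0.06)
  = 1.5700 / 0.3000 = 5.233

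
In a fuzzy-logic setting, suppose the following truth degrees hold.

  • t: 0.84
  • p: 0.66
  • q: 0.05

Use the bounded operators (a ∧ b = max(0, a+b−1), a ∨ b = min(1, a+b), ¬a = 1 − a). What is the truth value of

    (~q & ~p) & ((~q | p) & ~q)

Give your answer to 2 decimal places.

0.24

~q = 1 − 0.05 = 0.95
~p = 1 − 0.66 = 0.34
~q & ~p = max(0, a+b−1) on (0.95, 0.34) = 0.29
~q = 1 − 0.05 = 0.95
~q | p = min(1, a+b) on (0.95, 0.66) = 1.00
~q = 1 − 0.05 = 0.95
(~q | p) & ~q = max(0, a+b−1) on (1.00, 0.95) = 0.95
(~q & ~p) & ((~q | p) & ~q) = max(0, a+b−1) on (0.29, 0.95) = 0.24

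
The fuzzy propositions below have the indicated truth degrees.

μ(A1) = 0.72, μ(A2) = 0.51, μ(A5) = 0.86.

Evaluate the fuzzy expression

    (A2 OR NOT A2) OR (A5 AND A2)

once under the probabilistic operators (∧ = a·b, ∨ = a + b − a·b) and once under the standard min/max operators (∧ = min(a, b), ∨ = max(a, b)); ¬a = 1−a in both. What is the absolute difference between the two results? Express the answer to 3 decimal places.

0.350

Under probabilistic:
  NOT A2 = 1 − 0.5100 = 0.4900
  A2 OR NOT A2 = a + b − a·b on (0.5100, 0.4900) = 0.7501
  A5 AND A2 = a·b on (0.8600, 0.5100) = 0.4386
  (A2 OR NOT A2) OR (A5 AND A2) = a + b − a·b on (0.7501, 0.4386) = 0.8597
  → value = 0.8597
Under standard min/max:
  NOT A2 = 1 − 0.51 = 0.49
  A2 OR NOT A2 = max(a, b) on (0.51, 0.49) = 0.51
  A5 AND A2 = min(a, b) on (0.86, 0.51) = 0.51
  (A2 OR NOT A2) OR (A5 AND A2) = max(a, b) on (0.51, 0.51) = 0.51
  → value = 0.5100
|0.8597 − 0.5100| = 0.350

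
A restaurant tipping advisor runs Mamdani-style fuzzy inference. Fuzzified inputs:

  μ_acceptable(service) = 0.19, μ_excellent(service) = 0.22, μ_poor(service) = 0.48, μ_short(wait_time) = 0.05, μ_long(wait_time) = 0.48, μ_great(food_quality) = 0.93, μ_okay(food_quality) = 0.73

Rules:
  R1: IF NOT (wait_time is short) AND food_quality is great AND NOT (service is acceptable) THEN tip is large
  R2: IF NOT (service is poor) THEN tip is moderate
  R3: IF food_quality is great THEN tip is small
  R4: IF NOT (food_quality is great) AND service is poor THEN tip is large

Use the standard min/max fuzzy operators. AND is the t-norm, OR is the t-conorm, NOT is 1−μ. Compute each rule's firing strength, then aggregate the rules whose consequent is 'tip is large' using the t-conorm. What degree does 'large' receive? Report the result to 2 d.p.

0.81

R1: ¬short=1−0.05=0.95, great=0.93, ¬acceptable=1−0.19=0.81; AND[min(a, b)] → w = 0.81
R2: ¬poor=1−0.48=0.52 → w = 0.52
R3: great=0.93 → w = 0.93
R4: ¬great=1−0.93=0.07, poor=0.48; AND[min(a, b)] → w = 0.07
Rules with consequent 'large': {R1, R4} → strengths 0.81, 0.07
Aggregate via t-conorm [max(a, b)]: 0.81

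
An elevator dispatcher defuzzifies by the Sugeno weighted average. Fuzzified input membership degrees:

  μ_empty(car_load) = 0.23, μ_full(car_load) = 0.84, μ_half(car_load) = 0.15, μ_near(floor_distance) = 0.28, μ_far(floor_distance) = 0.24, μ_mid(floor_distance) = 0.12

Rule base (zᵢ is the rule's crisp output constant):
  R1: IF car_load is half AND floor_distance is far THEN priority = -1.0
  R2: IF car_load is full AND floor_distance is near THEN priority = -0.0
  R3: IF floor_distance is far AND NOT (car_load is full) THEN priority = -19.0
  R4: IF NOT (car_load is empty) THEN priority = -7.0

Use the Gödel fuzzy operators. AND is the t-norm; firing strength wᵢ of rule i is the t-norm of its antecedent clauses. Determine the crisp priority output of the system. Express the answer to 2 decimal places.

-6.31

R1 (z=-1.0): half=0.15, far=0.24; AND[min(a, b)] → w = 0.15
R2 (z=-0.0): full=0.84, near=0.28; AND[min(a, b)] → w = 0.28
R3 (z=-19.0): far=0.24, ¬full=1−0.84=0.16; AND[min(a, b)] → w = 0.16
R4 (z=-7.0): ¬empty=1−0.23=0.77 → w = 0.77
Weighted average = (0.15·-1.0 + 0.28·-0.0 + 0.16·-19.0 + 0.77·-7.0) / (0.15 + 0.28 + 0.16 + 0.77)
  = -8.5800 / 1.3600 = -6.31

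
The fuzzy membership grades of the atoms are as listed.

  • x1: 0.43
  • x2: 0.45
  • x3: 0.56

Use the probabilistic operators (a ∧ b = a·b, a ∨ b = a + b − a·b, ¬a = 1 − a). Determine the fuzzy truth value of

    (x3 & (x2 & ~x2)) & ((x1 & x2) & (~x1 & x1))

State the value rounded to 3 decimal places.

~x2 = 1 − 0.4500 = 0.5500
x2 & ~x2 = a·b on (0.4500, 0.5500) = 0.2475
x3 & (x2 & ~x2) = a·b on (0.5600, 0.2475) = 0.1386
x1 & x2 = a·b on (0.4300, 0.4500) = 0.1935
~x1 = 1 − 0.4300 = 0.5700
~x1 & x1 = a·b on (0.5700, 0.4300) = 0.2451
(x1 & x2) & (~x1 & x1) = a·b on (0.1935, 0.2451) = 0.0474
(x3 & (x2 & ~x2)) & ((x1 & x2) & (~x1 & x1)) = a·b on (0.1386, 0.0474) = 0.0066

0.007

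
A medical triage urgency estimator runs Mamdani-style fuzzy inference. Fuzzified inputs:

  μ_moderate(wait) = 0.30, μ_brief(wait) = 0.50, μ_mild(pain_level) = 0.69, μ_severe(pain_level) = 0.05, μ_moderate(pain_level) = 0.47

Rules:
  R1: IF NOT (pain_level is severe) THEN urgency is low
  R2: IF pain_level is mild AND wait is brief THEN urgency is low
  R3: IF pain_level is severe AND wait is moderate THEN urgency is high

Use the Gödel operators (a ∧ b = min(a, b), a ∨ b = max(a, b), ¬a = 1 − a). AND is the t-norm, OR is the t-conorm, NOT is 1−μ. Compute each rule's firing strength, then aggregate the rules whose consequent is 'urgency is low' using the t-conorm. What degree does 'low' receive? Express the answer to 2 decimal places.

0.95

R1: ¬severe=1−0.05=0.95 → w = 0.95
R2: mild=0.69, brief=0.50; AND[min(a, b)] → w = 0.50
R3: severe=0.05, moderate=0.30; AND[min(a, b)] → w = 0.05
Rules with consequent 'low': {R1, R2} → strengths 0.95, 0.50
Aggregate via t-conorm [max(a, b)]: 0.95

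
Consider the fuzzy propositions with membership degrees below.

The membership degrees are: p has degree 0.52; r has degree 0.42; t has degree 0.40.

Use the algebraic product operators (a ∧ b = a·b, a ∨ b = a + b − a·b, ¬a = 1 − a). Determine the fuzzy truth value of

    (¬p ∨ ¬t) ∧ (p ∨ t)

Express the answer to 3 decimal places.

0.564

¬p = 1 − 0.5200 = 0.4800
¬t = 1 − 0.4000 = 0.6000
¬p ∨ ¬t = a + b − a·b on (0.4800, 0.6000) = 0.7920
p ∨ t = a + b − a·b on (0.5200, 0.4000) = 0.7120
(¬p ∨ ¬t) ∧ (p ∨ t) = a·b on (0.7920, 0.7120) = 0.5639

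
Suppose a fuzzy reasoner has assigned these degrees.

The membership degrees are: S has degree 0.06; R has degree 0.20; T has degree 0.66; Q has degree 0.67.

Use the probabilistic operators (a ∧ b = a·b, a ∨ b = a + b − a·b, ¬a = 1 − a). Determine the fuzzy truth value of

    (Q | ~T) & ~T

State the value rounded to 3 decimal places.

0.266

~T = 1 − 0.6600 = 0.3400
Q | ~T = a + b − a·b on (0.6700, 0.3400) = 0.7822
~T = 1 − 0.6600 = 0.3400
(Q | ~T) & ~T = a·b on (0.7822, 0.3400) = 0.2659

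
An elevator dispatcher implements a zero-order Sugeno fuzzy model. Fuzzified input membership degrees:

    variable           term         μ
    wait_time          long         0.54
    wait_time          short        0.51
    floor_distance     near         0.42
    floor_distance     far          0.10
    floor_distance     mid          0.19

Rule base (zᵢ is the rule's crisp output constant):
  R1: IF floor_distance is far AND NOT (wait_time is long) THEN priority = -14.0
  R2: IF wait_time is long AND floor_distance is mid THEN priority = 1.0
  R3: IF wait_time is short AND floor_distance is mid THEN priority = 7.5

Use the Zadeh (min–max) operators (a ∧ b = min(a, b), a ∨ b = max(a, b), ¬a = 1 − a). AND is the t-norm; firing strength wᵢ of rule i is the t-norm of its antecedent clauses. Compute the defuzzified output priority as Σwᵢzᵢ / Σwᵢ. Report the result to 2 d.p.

R1 (z=-14.0): far=0.10, ¬long=1−0.54=0.46; AND[min(a, b)] → w = 0.10
R2 (z=1.0): long=0.54, mid=0.19; AND[min(a, b)] → w = 0.19
R3 (z=7.5): short=0.51, mid=0.19; AND[min(a, b)] → w = 0.19
Weighted average = (0.10·-14.0 + 0.19·1.0 + 0.19·7.5) / (0.10 + 0.19 + 0.19)
  = 0.2150 / 0.4800 = 0.45

0.45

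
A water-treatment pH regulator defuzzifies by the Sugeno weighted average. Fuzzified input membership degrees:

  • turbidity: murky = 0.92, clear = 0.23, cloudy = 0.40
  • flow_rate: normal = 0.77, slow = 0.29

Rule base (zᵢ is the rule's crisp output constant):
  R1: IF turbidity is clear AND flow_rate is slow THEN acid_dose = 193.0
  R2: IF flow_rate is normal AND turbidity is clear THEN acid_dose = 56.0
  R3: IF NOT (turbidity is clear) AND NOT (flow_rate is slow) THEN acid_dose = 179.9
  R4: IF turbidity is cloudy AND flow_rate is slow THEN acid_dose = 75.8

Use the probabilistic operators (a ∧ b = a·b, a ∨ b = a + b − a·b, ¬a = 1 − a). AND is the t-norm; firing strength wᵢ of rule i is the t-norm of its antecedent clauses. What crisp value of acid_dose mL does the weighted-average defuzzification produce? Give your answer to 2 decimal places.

143.34

R1 (z=193.0): clear=0.23, slow=0.29; AND[a·b] → w = 0.0667
R2 (z=56.0): normal=0.77, clear=0.23; AND[a·b] → w = 0.1771
R3 (z=179.9): ¬clear=1−0.23=0.77, ¬slow=1−0.29=0.71; AND[a·b] → w = 0.5467
R4 (z=75.8): cloudy=0.40, slow=0.29; AND[a·b] → w = 0.1160
Weighted average = (0.0667·193.0 + 0.1771·56.0 + 0.5467·179.9 + 0.1160·75.8) / (0.0667 + 0.1771 + 0.5467 + 0.1160)
  = 129.9348 / 0.9065 = 143.34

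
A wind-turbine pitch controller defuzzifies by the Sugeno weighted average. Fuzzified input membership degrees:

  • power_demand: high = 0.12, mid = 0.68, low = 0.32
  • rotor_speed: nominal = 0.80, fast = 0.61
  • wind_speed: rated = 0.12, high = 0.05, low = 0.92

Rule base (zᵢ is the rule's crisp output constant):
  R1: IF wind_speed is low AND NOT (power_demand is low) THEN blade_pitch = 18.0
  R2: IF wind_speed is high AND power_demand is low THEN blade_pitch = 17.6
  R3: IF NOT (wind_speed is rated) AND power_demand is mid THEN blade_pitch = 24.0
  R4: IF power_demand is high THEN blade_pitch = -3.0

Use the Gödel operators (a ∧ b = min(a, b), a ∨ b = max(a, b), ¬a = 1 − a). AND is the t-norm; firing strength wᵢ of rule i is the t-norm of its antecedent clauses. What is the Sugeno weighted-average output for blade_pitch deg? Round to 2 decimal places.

19.01

R1 (z=18.0): low=0.92, ¬low=1−0.32=0.68; AND[min(a, b)] → w = 0.68
R2 (z=17.6): high=0.05, low=0.32; AND[min(a, b)] → w = 0.05
R3 (z=24.0): ¬rated=1−0.12=0.88, mid=0.68; AND[min(a, b)] → w = 0.68
R4 (z=-3.0): high=0.12 → w = 0.12
Weighted average = (0.68·18.0 + 0.05·17.6 + 0.68·24.0 + 0.12·-3.0) / (0.68 + 0.05 + 0.68 + 0.12)
  = 29.0800 / 1.5300 = 19.01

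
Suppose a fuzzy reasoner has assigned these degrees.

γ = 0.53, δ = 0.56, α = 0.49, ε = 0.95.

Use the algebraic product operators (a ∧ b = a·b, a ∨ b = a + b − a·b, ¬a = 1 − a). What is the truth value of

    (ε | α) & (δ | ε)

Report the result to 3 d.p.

0.953

ε | α = a + b − a·b on (0.9500, 0.4900) = 0.9745
δ | ε = a + b − a·b on (0.5600, 0.9500) = 0.9780
(ε | α) & (δ | ε) = a·b on (0.9745, 0.9780) = 0.9531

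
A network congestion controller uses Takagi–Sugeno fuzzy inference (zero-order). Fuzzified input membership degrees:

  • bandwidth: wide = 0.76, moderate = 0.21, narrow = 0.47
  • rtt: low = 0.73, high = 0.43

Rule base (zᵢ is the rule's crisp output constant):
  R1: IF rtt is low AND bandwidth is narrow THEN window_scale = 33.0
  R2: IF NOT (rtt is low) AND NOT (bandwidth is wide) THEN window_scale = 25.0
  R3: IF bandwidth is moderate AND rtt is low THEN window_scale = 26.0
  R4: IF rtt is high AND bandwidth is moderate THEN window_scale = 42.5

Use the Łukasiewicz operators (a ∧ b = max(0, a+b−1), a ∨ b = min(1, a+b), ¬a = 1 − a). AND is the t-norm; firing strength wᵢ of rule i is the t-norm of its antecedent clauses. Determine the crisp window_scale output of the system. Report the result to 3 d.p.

R1 (z=33.0): low=0.73, narrow=0.47; AND[max(0, a+b−1)] → w = 0.20
R2 (z=25.0): ¬low=1−0.73=0.27, ¬wide=1−0.76=0.24; AND[max(0, a+b−1)] → w = 0.00
R3 (z=26.0): moderate=0.21, low=0.73; AND[max(0, a+b−1)] → w = 0.00
R4 (z=42.5): high=0.43, moderate=0.21; AND[max(0, a+b−1)] → w = 0.00
Weighted average = (0.20·33.0 + 0.00·25.0 + 0.00·26.0 + 0.00·42.5) / (0.20 + 0.00 + 0.00 + 0.00)
  = 6.6000 / 0.2000 = 33.000

33.000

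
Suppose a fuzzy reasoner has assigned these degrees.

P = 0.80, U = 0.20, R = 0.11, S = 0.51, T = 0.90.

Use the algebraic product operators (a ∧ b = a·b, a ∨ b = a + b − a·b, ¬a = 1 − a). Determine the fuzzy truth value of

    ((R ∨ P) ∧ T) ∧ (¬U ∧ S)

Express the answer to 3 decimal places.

R ∨ P = a + b − a·b on (0.1100, 0.8000) = 0.8220
(R ∨ P) ∧ T = a·b on (0.8220, 0.9000) = 0.7398
¬U = 1 − 0.2000 = 0.8000
¬U ∧ S = a·b on (0.8000, 0.5100) = 0.4080
((R ∨ P) ∧ T) ∧ (¬U ∧ S) = a·b on (0.7398, 0.4080) = 0.3018

0.302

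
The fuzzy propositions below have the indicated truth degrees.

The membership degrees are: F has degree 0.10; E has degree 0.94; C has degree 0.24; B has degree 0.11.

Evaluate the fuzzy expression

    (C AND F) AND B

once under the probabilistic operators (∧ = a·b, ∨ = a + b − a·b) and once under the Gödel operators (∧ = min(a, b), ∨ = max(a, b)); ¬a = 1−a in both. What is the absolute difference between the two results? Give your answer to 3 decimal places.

0.097

Under probabilistic:
  C AND F = a·b on (0.2400, 0.1000) = 0.0240
  (C AND F) AND B = a·b on (0.0240, 0.1100) = 0.0026
  → value = 0.0026
Under Gödel:
  C AND F = min(a, b) on (0.24, 0.10) = 0.10
  (C AND F) AND B = min(a, b) on (0.10, 0.11) = 0.10
  → value = 0.1000
|0.0026 − 0.1000| = 0.097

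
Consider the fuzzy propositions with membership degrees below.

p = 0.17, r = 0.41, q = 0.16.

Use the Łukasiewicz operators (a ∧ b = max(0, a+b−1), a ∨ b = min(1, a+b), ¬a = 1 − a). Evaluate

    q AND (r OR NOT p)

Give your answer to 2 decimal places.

0.16

NOT p = 1 − 0.17 = 0.83
r OR NOT p = min(1, a+b) on (0.41, 0.83) = 1.00
q AND (r OR NOT p) = max(0, a+b−1) on (0.16, 1.00) = 0.16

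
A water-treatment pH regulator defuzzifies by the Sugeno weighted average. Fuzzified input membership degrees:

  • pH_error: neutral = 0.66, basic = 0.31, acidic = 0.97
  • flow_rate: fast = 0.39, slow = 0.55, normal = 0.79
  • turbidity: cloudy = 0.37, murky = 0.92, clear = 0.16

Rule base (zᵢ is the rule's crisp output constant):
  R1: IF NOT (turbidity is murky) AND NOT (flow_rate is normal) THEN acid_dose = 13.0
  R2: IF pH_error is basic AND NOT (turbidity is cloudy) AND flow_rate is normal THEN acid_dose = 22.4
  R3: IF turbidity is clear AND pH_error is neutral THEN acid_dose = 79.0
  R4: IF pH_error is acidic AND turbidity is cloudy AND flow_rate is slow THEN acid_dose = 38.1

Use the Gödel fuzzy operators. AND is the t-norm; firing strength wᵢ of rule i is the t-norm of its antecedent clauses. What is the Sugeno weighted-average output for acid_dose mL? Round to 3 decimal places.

R1 (z=13.0): ¬murky=1−0.92=0.08, ¬normal=1−0.79=0.21; AND[min(a, b)] → w = 0.08
R2 (z=22.4): basic=0.31, ¬cloudy=1−0.37=0.63, normal=0.79; AND[min(a, b)] → w = 0.31
R3 (z=79.0): clear=0.16, neutral=0.66; AND[min(a, b)] → w = 0.16
R4 (z=38.1): acidic=0.97, cloudy=0.37, slow=0.55; AND[min(a, b)] → w = 0.37
Weighted average = (0.08·13.0 + 0.31·22.4 + 0.16·79.0 + 0.37·38.1) / (0.08 + 0.31 + 0.16 + 0.37)
  = 34.7210 / 0.9200 = 37.740

37.740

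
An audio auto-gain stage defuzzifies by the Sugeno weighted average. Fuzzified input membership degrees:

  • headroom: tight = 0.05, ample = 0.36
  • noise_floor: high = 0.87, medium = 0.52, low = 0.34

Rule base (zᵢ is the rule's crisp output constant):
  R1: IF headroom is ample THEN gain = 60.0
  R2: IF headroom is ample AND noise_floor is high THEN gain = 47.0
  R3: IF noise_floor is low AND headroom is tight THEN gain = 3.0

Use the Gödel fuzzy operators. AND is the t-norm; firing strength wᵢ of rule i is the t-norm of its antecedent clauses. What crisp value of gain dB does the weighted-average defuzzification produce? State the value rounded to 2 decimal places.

50.22

R1 (z=60.0): ample=0.36 → w = 0.36
R2 (z=47.0): ample=0.36, high=0.87; AND[min(a, b)] → w = 0.36
R3 (z=3.0): low=0.34, tight=0.05; AND[min(a, b)] → w = 0.05
Weighted average = (0.36·60.0 + 0.36·47.0 + 0.05·3.0) / (0.36 + 0.36 + 0.05)
  = 38.6700 / 0.7700 = 50.22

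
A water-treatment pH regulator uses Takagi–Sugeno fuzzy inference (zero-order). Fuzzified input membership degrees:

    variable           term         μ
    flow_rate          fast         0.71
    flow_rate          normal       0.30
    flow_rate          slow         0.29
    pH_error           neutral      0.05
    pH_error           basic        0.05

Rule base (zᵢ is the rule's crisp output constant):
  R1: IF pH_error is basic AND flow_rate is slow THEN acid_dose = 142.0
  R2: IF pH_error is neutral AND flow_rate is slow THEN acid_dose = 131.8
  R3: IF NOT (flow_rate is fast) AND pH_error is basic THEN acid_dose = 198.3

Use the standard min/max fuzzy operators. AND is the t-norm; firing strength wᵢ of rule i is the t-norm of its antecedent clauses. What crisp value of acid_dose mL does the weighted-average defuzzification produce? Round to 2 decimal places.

157.37

R1 (z=142.0): basic=0.05, slow=0.29; AND[min(a, b)] → w = 0.05
R2 (z=131.8): neutral=0.05, slow=0.29; AND[min(a, b)] → w = 0.05
R3 (z=198.3): ¬fast=1−0.71=0.29, basic=0.05; AND[min(a, b)] → w = 0.05
Weighted average = (0.05·142.0 + 0.05·131.8 + 0.05·198.3) / (0.05 + 0.05 + 0.05)
  = 23.6050 / 0.1500 = 157.37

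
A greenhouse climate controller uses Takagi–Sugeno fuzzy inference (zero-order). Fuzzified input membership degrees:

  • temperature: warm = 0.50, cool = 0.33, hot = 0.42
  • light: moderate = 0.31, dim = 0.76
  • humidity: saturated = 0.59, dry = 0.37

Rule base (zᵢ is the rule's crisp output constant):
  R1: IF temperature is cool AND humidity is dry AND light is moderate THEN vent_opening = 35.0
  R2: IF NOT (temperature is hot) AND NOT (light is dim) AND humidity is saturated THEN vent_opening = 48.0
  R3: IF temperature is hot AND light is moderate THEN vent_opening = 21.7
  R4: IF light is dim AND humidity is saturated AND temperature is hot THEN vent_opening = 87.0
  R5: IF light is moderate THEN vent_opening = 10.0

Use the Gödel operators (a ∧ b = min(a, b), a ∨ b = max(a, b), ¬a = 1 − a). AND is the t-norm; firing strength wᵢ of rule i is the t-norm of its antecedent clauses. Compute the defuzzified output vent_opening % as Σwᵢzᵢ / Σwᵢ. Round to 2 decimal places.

R1 (z=35.0): cool=0.33, dry=0.37, moderate=0.31; AND[min(a, b)] → w = 0.31
R2 (z=48.0): ¬hot=1−0.42=0.58, ¬dim=1−0.76=0.24, saturated=0.59; AND[min(a, b)] → w = 0.24
R3 (z=21.7): hot=0.42, moderate=0.31; AND[min(a, b)] → w = 0.31
R4 (z=87.0): dim=0.76, saturated=0.59, hot=0.42; AND[min(a, b)] → w = 0.42
R5 (z=10.0): moderate=0.31 → w = 0.31
Weighted average = (0.31·35.0 + 0.24·48.0 + 0.31·21.7 + 0.42·87.0 + 0.31·10.0) / (0.31 + 0.24 + 0.31 + 0.42 + 0.31)
  = 68.7370 / 1.5900 = 43.23

43.23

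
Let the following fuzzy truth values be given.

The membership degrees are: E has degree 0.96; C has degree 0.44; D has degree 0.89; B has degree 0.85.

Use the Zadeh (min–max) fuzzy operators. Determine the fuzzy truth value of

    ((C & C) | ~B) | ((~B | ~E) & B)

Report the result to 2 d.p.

0.44

C & C = min(a, b) on (0.44, 0.44) = 0.44
~B = 1 − 0.85 = 0.15
(C & C) | ~B = max(a, b) on (0.44, 0.15) = 0.44
~B = 1 − 0.85 = 0.15
~E = 1 − 0.96 = 0.04
~B | ~E = max(a, b) on (0.15, 0.04) = 0.15
(~B | ~E) & B = min(a, b) on (0.15, 0.85) = 0.15
((C & C) | ~B) | ((~B | ~E) & B) = max(a, b) on (0.44, 0.15) = 0.44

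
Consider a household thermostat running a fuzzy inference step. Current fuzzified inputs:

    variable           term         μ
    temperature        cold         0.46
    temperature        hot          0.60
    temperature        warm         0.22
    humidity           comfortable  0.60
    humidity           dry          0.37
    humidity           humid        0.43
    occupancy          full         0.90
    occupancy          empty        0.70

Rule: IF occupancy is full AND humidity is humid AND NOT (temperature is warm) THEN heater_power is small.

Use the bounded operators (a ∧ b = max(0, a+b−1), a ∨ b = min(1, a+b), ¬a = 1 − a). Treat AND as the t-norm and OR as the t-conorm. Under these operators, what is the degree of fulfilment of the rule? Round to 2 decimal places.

0.11

firing strength: full=0.90, humid=0.43, ¬warm=1−0.22=0.78; AND[max(0, a+b−1)] → w = 0.11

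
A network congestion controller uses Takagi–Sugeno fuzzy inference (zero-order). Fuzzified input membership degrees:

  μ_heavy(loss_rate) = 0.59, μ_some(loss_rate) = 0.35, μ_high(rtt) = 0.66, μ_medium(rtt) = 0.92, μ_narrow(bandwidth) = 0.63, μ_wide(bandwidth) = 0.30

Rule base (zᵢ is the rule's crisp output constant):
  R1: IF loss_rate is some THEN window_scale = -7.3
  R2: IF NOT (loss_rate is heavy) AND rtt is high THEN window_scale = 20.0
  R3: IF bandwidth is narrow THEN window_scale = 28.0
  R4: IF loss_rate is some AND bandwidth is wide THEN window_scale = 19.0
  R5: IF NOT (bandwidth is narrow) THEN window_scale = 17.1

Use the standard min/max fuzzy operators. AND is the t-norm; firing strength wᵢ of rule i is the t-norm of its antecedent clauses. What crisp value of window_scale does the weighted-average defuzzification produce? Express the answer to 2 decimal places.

17.14

R1 (z=-7.3): some=0.35 → w = 0.35
R2 (z=20.0): ¬heavy=1−0.59=0.41, high=0.66; AND[min(a, b)] → w = 0.41
R3 (z=28.0): narrow=0.63 → w = 0.63
R4 (z=19.0): some=0.35, wide=0.30; AND[min(a, b)] → w = 0.30
R5 (z=17.1): ¬narrow=1−0.63=0.37 → w = 0.37
Weighted average = (0.35·-7.3 + 0.41·20.0 + 0.63·28.0 + 0.30·19.0 + 0.37·17.1) / (0.35 + 0.41 + 0.63 + 0.30 + 0.37)
  = 35.3120 / 2.0600 = 17.14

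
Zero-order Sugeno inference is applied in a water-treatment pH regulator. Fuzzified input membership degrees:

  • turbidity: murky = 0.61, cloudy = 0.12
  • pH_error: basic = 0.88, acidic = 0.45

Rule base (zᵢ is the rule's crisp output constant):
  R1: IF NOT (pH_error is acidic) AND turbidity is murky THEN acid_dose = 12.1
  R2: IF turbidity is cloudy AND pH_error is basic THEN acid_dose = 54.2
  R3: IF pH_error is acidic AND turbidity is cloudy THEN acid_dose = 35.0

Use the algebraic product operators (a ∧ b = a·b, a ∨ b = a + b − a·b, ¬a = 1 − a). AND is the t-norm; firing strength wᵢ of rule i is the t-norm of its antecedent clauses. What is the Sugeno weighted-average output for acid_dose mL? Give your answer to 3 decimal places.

23.577

R1 (z=12.1): ¬acidic=1−0.45=0.55, murky=0.61; AND[a·b] → w = 0.3355
R2 (z=54.2): cloudy=0.12, basic=0.88; AND[a·b] → w = 0.1056
R3 (z=35.0): acidic=0.45, cloudy=0.12; AND[a·b] → w = 0.0540
Weighted average = (0.3355·12.1 + 0.1056·54.2 + 0.0540·35.0) / (0.3355 + 0.1056 + 0.0540)
  = 11.6731 / 0.4951 = 23.577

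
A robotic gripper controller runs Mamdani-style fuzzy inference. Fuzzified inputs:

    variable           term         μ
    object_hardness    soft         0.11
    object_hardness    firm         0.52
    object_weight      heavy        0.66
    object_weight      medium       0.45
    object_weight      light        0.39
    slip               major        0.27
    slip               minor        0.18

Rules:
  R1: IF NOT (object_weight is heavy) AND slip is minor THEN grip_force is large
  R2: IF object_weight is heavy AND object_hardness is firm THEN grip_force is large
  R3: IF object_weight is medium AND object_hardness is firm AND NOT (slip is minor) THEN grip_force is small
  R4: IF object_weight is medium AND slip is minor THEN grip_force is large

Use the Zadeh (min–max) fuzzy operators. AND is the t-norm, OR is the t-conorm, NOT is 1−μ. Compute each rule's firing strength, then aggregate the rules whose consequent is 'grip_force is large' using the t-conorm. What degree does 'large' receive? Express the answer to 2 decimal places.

R1: ¬heavy=1−0.66=0.34, minor=0.18; AND[min(a, b)] → w = 0.18
R2: heavy=0.66, firm=0.52; AND[min(a, b)] → w = 0.52
R3: medium=0.45, firm=0.52, ¬minor=1−0.18=0.82; AND[min(a, b)] → w = 0.45
R4: medium=0.45, minor=0.18; AND[min(a, b)] → w = 0.18
Rules with consequent 'large': {R1, R2, R4} → strengths 0.18, 0.52, 0.18
Aggregate via t-conorm [max(a, b)]: 0.52

0.52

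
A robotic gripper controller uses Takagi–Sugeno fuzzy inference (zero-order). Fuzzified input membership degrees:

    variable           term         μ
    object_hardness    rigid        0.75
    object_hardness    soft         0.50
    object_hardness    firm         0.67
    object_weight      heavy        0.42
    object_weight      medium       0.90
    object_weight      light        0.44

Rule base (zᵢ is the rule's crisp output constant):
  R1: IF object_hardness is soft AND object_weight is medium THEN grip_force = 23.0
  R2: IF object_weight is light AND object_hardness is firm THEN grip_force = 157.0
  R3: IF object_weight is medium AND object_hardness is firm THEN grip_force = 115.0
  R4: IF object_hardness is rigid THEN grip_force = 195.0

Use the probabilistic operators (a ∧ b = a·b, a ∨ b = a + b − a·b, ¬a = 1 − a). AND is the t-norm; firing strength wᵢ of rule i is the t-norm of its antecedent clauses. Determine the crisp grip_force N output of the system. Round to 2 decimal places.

R1 (z=23.0): soft=0.50, medium=0.90; AND[a·b] → w = 0.4500
R2 (z=157.0): light=0.44, firm=0.67; AND[a·b] → w = 0.2948
R3 (z=115.0): medium=0.90, firm=0.67; AND[a·b] → w = 0.6030
R4 (z=195.0): rigid=0.75 → w = 0.7500
Weighted average = (0.4500·23.0 + 0.2948·157.0 + 0.6030·115.0 + 0.7500·195.0) / (0.4500 + 0.2948 + 0.6030 + 0.7500)
  = 272.2286 / 2.0978 = 129.77

129.77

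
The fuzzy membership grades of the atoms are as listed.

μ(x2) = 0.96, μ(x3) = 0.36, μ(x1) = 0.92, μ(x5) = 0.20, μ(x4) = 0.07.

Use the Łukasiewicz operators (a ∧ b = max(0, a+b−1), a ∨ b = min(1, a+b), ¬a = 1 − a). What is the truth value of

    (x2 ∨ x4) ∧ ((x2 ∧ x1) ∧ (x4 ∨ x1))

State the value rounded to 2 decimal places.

x2 ∨ x4 = min(1, a+b) on (0.96, 0.07) = 1.00
x2 ∧ x1 = max(0, a+b−1) on (0.96, 0.92) = 0.88
x4 ∨ x1 = min(1, a+b) on (0.07, 0.92) = 0.99
(x2 ∧ x1) ∧ (x4 ∨ x1) = max(0, a+b−1) on (0.88, 0.99) = 0.87
(x2 ∨ x4) ∧ ((x2 ∧ x1) ∧ (x4 ∨ x1)) = max(0, a+b−1) on (1.00, 0.87) = 0.87

0.87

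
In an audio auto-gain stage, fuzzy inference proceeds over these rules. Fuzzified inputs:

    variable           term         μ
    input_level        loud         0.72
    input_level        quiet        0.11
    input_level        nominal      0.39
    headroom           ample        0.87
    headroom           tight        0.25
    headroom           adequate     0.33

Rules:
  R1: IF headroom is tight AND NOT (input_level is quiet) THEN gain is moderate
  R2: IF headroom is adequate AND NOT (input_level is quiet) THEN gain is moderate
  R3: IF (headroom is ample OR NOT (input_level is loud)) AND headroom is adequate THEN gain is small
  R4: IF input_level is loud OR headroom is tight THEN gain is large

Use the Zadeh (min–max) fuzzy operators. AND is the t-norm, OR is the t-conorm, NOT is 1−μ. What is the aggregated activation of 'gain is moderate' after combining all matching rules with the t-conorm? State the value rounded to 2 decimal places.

0.33

R1: tight=0.25, ¬quiet=1−0.11=0.89; AND[min(a, b)] → w = 0.25
R2: adequate=0.33, ¬quiet=1−0.11=0.89; AND[min(a, b)] → w = 0.33
R3: (ample=0.87 OR ¬loud=1−0.72=0.28) = 0.87; AND[min(a, b)] with adequate=0.33 → w = 0.33
R4: loud=0.72, tight=0.25; OR[max(a, b)] → w = 0.72
Rules with consequent 'moderate': {R1, R2} → strengths 0.25, 0.33
Aggregate via t-conorm [max(a, b)]: 0.33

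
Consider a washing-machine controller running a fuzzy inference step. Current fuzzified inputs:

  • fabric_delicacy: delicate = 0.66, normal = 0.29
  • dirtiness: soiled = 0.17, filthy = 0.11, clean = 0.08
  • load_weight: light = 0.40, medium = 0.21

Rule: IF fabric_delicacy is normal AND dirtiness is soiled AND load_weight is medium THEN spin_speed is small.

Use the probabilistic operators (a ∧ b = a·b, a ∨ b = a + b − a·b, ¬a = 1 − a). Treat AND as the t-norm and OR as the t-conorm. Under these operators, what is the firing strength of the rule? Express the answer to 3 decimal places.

firing strength: normal=0.29, soiled=0.17, medium=0.21; AND[a·b] → w = 0.0104

0.010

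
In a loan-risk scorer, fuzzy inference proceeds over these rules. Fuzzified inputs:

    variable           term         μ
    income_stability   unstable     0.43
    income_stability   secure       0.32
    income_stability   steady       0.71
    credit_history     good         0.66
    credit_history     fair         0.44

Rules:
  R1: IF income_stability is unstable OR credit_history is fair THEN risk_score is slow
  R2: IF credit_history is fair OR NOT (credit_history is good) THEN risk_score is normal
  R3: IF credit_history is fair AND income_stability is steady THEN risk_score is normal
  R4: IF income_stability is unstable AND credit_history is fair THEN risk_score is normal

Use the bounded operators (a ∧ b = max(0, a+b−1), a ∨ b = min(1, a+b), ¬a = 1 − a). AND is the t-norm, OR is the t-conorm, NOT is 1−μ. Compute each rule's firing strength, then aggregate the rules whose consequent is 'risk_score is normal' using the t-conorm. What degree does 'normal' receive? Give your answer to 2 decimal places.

0.93

R1: unstable=0.43, fair=0.44; OR[min(1, a+b)] → w = 0.87
R2: fair=0.44, ¬good=1−0.66=0.34; OR[min(1, a+b)] → w = 0.78
R3: fair=0.44, steady=0.71; AND[max(0, a+b−1)] → w = 0.15
R4: unstable=0.43, fair=0.44; AND[max(0, a+b−1)] → w = 0.00
Rules with consequent 'normal': {R2, R3, R4} → strengths 0.78, 0.15, 0.00
Aggregate via t-conorm [min(1, a+b)]: 0.93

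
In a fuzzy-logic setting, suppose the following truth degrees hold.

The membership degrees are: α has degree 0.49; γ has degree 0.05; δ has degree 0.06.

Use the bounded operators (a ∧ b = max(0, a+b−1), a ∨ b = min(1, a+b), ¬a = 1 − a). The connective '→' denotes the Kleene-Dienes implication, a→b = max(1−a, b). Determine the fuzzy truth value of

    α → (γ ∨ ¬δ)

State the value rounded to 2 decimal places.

0.99

¬δ = 1 − 0.06 = 0.94
γ ∨ ¬δ = min(1, a+b) on (0.05, 0.94) = 0.99
α → (γ ∨ ¬δ)  [Kleene-Dienes: max(1−a, b)] with a=0.49, b=0.99 → 0.99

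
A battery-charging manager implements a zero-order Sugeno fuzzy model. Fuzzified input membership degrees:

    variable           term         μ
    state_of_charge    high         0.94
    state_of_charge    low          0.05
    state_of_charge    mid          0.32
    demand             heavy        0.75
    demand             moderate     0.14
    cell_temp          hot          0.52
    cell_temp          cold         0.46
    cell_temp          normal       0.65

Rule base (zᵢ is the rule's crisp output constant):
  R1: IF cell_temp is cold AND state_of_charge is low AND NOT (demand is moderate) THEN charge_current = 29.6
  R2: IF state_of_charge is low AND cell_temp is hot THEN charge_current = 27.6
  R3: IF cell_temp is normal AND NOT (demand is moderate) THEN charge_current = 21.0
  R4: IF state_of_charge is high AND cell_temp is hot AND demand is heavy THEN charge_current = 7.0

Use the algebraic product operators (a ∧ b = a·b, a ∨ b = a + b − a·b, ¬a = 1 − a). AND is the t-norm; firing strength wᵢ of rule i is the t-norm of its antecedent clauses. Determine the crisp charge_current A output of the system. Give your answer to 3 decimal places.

R1 (z=29.6): cold=0.46, low=0.05, ¬moderate=1−0.14=0.86; AND[a·b] → w = 0.0198
R2 (z=27.6): low=0.05, hot=0.52; AND[a·b] → w = 0.0260
R3 (z=21.0): normal=0.65, ¬moderate=1−0.14=0.86; AND[a·b] → w = 0.5590
R4 (z=7.0): high=0.94, hot=0.52, heavy=0.75; AND[a·b] → w = 0.3666
Weighted average = (0.0198·29.6 + 0.0260·27.6 + 0.5590·21.0 + 0.3666·7.0) / (0.0198 + 0.0260 + 0.5590 + 0.3666)
  = 15.6083 / 0.9714 = 16.068

16.068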